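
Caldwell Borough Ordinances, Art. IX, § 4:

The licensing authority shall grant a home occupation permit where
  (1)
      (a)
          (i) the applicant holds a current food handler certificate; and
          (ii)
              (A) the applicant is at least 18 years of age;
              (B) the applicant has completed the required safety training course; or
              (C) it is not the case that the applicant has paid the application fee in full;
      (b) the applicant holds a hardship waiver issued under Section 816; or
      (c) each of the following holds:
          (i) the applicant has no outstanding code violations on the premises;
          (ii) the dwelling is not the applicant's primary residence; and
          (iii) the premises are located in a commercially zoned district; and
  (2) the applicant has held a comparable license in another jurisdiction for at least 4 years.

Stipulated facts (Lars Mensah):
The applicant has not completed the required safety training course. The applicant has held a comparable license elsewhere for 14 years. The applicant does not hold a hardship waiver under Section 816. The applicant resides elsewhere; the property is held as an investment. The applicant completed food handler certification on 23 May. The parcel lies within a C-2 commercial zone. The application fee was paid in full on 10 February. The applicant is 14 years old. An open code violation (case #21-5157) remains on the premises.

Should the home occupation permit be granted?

No — denied.

(i) food handler cert. — satisfied.
(A) age ≥ 18 — not satisfied.
(B) safety training — not met.
(C) not (fee paid) — fails.
So (ii) is not satisfied (F OR F OR F).
(a): T AND F → false.
(b) hardship waiver — not satisfied.
(i) no code violations — not satisfied.
(ii) not (primary residence) — met.
(iii) commercially zoned — satisfied.
(c): F AND T AND T → false.
(1) = F OR F OR F = false.
(2) prior license ≥ 4 yr — met.
Overall = F AND T = false.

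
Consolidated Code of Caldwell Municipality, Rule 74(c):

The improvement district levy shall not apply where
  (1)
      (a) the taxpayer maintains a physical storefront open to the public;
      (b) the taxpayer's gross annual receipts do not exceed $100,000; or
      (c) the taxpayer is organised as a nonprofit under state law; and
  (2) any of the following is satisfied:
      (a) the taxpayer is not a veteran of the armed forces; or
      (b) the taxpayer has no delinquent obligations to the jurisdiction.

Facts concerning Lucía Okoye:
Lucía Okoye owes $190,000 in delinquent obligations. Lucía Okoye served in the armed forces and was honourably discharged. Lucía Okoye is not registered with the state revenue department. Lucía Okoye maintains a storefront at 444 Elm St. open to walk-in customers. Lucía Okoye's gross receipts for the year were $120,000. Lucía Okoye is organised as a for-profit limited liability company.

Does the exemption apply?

No — not exempt.

(a) has storefront — met.
(b) receipts ≤ $100,000 — not satisfied.
(c) nonprofit — not satisfied.
(1) = T OR F OR F = true.
(a) not (veteran) — not met.
(b) no delinquency — fails.
(2): F OR F → false.
Overall = T AND F = false.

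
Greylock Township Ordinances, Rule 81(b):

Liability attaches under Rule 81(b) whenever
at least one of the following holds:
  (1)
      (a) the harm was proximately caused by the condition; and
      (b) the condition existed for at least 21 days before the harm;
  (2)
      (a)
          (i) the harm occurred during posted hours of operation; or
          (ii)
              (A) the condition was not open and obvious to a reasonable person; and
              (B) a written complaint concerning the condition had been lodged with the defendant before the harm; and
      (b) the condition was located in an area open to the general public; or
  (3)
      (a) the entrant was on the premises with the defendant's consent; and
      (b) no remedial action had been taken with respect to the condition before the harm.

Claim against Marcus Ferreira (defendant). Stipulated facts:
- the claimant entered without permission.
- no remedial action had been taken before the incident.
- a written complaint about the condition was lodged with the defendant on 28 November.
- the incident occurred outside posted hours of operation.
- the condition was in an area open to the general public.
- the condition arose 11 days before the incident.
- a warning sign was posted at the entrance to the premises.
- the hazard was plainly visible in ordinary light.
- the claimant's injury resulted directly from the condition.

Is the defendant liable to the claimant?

(a) proximate cause — holds.
(b) condition ≥21 days old — not met.
(1) = T AND F = false.
(i) during posted hours — not satisfied.
(A) not open/obvious — not satisfied.
(B) complaint lodged — satisfied.
(ii) = F AND T = false.
(a): F OR F → false.
(b) public area — holds.
(2) = F AND T = false.
(a) consent to enter — not satisfied.
(b) no remedial action — met.
So (3) is not satisfied (F AND T).
So Overall is not satisfied (F OR F OR F).

No — not liable.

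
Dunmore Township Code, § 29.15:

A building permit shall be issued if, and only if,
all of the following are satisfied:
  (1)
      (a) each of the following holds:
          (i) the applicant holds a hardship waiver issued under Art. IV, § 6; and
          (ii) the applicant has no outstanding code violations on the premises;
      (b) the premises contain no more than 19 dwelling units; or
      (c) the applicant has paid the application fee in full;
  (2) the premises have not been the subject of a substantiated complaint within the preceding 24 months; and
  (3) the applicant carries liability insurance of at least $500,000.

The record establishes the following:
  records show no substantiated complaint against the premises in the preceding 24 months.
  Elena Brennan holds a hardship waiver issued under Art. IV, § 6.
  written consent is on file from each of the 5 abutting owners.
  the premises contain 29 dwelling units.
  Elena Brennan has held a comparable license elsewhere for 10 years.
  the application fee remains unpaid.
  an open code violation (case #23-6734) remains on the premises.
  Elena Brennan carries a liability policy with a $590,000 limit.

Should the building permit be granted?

(i) hardship waiver — met.
(ii) no code violations — not met.
(a) = T AND F = false.
(b) ≤ 19 units — not met.
(c) fee paid — not met.
So (1) is not satisfied (F OR F OR F).
(2) no complaint in 24 mo. — satisfied.
(3) insurance ≥ $500,000 — holds.
Overall: F AND T AND T → false.

No — denied.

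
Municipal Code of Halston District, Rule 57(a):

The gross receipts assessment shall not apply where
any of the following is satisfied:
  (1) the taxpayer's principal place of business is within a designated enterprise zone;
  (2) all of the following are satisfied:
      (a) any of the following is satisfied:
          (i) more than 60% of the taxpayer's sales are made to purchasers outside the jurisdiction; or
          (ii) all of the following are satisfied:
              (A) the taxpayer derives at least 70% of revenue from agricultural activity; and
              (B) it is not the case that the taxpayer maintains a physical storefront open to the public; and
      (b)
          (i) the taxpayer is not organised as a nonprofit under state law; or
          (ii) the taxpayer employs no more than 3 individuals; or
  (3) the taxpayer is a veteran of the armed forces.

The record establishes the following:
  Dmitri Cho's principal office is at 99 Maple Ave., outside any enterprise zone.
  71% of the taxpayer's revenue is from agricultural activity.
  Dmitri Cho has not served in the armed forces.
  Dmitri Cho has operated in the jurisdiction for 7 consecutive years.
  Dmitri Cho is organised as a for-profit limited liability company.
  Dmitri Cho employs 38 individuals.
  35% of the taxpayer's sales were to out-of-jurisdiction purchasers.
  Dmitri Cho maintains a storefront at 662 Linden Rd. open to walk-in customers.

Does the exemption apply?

No — not exempt.

(1) in enterprise zone — fails.
(i) >60% out-of-jur. sales — fails.
(A) ≥70% agricultural — holds.
(B) not (has storefront) — fails.
(ii) = T AND F = false.
(a): F OR F → false.
(i) not (nonprofit) — satisfied.
(ii) ≤ 3 employees — not met.
(b): T OR F → true.
So (2) is not satisfied (F AND T).
(3) veteran — not met.
Overall = F OR F OR F = false.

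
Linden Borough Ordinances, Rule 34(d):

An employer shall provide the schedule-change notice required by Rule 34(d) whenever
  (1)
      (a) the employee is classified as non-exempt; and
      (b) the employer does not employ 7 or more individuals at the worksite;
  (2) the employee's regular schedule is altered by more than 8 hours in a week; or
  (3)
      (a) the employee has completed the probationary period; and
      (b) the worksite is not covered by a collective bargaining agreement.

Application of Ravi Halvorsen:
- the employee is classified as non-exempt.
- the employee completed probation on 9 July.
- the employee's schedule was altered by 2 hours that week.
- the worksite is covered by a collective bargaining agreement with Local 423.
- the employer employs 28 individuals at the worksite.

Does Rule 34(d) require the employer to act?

(a) non-exempt — satisfied.
(b) not (≥ 7 at site) — fails.
So (1) is not satisfied (T AND F).
(2) schedule shift > 8h — not satisfied.
(a) past probation — met.
(b) no CBA — not met.
So (3) is not satisfied (T AND F).
Overall: F OR F OR F → false.

No — not required.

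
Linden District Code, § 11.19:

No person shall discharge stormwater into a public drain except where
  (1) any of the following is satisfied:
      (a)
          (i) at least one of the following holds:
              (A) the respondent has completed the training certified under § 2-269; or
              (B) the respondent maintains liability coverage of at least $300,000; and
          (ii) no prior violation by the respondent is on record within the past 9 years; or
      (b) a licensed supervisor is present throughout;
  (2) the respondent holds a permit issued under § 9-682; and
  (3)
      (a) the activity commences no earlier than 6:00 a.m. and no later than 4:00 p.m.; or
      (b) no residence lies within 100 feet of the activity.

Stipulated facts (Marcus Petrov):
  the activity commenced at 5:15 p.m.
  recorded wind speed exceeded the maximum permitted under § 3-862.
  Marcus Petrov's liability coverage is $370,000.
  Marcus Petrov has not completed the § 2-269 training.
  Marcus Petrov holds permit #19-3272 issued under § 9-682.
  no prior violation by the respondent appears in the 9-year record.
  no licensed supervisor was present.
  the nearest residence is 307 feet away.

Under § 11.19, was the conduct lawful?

Yes — lawful.

(A) training certified — not satisfied.
(B) coverage ≥ $300,000 — met.
(i) = F OR T = true.
(ii) no prior violation — holds.
(a): T AND T → true.
(b) supervisor present — not satisfied.
(1) = T OR F = true.
(2) holds permit — holds.
(a) start within hours — not met.
(b) no residence in 100 ft — holds.
(3): F OR T → true.
So Overall is satisfied (T AND T AND T).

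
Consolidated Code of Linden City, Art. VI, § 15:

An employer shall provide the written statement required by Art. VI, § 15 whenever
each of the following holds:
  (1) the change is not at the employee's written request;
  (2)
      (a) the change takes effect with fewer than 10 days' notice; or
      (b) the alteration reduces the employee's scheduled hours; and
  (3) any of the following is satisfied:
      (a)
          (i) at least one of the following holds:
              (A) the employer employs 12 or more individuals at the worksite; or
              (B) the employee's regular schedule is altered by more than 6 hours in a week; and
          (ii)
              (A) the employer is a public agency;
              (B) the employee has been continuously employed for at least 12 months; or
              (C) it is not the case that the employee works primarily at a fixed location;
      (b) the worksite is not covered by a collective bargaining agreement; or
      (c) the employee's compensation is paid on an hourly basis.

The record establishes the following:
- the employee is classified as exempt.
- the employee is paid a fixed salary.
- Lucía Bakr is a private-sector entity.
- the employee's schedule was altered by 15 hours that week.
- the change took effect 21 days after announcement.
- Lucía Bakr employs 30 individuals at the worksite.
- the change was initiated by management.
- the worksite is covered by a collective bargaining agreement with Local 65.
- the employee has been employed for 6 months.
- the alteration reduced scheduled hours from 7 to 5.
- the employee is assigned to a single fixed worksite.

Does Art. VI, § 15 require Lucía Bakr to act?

No — not required.

(1) not employee-requested — holds.
(a) < 10 days' notice — not satisfied.
(b) hours reduced — met.
(2): F OR T → true.
(A) ≥ 12 at site — holds.
(B) schedule shift > 6h — met.
(i) = T OR T = true.
(A) public agency — not met.
(B) tenure ≥ 12 mo. — not satisfied.
(C) not (fixed location) — fails.
(ii) = F OR F OR F = false.
So (a) is not satisfied (T AND F).
(b) no CBA — not met.
(c) hourly-paid — not met.
(3): F OR F OR F → false.
So Overall is not satisfied (T AND T AND F).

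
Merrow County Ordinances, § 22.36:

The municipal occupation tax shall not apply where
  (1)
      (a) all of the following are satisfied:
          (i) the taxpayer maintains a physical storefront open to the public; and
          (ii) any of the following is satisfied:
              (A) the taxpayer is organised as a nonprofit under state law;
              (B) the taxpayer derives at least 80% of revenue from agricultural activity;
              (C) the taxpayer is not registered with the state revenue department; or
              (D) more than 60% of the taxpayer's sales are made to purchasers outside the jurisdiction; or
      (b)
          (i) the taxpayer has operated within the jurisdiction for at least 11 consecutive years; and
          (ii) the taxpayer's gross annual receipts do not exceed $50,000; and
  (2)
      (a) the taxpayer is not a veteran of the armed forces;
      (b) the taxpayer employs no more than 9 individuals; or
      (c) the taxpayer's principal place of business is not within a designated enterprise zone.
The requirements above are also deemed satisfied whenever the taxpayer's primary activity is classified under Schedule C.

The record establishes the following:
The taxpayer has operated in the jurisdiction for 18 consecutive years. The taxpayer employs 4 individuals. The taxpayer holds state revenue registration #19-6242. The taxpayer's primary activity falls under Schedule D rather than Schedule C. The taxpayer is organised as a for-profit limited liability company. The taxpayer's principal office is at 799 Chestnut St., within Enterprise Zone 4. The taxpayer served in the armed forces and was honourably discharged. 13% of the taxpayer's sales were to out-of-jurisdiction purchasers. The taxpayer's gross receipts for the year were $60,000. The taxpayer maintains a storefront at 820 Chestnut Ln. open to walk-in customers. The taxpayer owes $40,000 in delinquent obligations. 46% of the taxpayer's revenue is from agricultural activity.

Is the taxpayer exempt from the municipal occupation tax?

No — not exempt.

(i) has storefront — met.
(A) nonprofit — fails.
(B) ≥80% agricultural — not met.
(C) not (state-registered) — not satisfied.
(D) >60% out-of-jur. sales — fails.
(ii) = F OR F OR F OR F = false.
So (a) is not satisfied (T AND F).
(i) ≥ 11 yrs in jurisdiction — holds.
(ii) receipts ≤ $50,000 — not satisfied.
(b) = T AND F = false.
(1) = F OR F = false.
(a) not (veteran) — not met.
(b) ≤ 9 employees — met.
(c) not (in enterprise zone) — not met.
(2): F OR T OR F → true.
Overall: F AND T → false.
Exception (Schedule C activity) — not satisfied.
Result: main false OR exception false → false.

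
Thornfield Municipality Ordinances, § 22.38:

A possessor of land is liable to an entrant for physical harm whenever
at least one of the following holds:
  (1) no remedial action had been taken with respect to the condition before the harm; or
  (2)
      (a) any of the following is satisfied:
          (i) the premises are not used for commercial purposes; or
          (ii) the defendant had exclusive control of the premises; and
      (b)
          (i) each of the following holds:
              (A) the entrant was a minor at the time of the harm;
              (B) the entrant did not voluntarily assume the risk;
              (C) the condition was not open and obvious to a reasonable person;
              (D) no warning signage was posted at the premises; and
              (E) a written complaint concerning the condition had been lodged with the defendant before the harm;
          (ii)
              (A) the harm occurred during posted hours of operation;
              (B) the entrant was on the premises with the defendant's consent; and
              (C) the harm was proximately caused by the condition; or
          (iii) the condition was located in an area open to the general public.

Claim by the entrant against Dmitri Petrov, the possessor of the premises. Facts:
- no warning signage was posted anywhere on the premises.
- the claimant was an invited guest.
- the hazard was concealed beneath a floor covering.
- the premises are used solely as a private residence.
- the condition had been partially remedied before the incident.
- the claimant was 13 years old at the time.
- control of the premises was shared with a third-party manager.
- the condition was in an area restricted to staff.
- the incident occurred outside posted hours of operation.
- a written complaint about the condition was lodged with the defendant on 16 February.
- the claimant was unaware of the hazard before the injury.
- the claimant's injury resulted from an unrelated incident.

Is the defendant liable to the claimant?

(1) no remedial action — not met.
(i) not (commercial use) — holds.
(ii) exclusive control — not met.
(a) = T OR F = true.
(A) entrant a minor — satisfied.
(B) no assumed risk — met.
(C) not open/obvious — satisfied.
(D) no signage posted — holds.
(E) complaint lodged — holds.
(i): T AND T AND T AND T AND T → true.
(A) during posted hours — not satisfied.
(B) consent to enter — satisfied.
(C) proximate cause — fails.
So (ii) is not satisfied (F AND T AND F).
(iii) public area — fails.
(b): T OR F OR F → true.
So (2) is satisfied (T AND T).
So Overall is satisfied (F OR T).

Yes — liable.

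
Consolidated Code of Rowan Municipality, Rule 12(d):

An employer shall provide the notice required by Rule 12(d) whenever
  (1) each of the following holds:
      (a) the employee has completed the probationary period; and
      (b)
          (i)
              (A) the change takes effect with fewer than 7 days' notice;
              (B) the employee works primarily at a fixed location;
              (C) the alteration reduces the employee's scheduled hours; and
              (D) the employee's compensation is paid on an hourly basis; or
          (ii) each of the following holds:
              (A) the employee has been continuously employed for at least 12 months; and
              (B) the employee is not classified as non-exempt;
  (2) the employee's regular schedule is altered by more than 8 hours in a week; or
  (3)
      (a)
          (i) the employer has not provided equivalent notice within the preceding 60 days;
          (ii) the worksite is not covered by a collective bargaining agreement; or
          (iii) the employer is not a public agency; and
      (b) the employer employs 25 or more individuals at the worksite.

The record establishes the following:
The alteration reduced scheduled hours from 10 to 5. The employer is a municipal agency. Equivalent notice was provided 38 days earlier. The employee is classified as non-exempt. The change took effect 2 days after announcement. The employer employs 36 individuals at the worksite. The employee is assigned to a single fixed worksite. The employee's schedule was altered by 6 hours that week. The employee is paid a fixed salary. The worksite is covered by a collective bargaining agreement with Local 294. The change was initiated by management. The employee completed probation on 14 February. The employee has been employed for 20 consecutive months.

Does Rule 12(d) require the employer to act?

(a) past probation — satisfied.
(A) < 7 days' notice — holds.
(B) fixed location — met.
(C) hours reduced — satisfied.
(D) hourly-paid — not satisfied.
So (i) is not satisfied (T AND T AND T AND F).
(A) tenure ≥ 12 mo. — holds.
(B) not (non-exempt) — not met.
(ii): T AND F → false.
(b) = F OR F = false.
(1) = T AND F = false.
(2) schedule shift > 8h — not met.
(i) no recent notice — not satisfied.
(ii) no CBA — not met.
(iii) not (public agency) — not met.
(a): F OR F OR F → false.
(b) ≥ 25 at site — holds.
(3): F AND T → false.
So Overall is not satisfied (F OR F OR F).

No — not required.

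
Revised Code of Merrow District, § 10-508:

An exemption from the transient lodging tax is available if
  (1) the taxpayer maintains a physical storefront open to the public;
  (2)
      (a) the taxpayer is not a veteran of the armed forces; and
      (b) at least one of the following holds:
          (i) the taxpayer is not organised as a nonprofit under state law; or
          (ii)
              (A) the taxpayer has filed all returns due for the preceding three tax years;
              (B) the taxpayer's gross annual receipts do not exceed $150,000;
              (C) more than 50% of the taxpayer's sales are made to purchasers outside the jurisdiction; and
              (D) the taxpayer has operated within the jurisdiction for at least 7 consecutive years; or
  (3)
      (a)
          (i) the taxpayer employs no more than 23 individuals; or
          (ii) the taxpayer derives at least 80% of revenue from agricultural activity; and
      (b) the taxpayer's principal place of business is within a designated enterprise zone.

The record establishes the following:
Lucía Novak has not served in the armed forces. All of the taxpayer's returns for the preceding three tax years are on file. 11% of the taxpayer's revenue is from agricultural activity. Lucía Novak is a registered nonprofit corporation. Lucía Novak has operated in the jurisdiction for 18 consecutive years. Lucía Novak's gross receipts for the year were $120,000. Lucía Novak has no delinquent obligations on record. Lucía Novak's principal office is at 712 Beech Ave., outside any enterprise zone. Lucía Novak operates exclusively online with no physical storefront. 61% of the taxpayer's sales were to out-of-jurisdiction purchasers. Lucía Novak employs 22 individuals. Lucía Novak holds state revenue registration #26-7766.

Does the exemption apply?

(1) has storefront — not satisfied.
(a) not (veteran) — met.
(i) not (nonprofit) — not met.
(A) returns current — holds.
(B) receipts ≤ $150,000 — met.
(C) >50% out-of-jur. sales — met.
(D) ≥ 7 yrs in jurisdiction — holds.
(ii): T AND T AND T AND T → true.
(b) = F OR T = true.
(2): T AND T → true.
(i) ≤ 23 employees — satisfied.
(ii) ≥80% agricultural — fails.
(a): T OR F → true.
(b) in enterprise zone — not met.
(3): T AND F → false.
So Overall is satisfied (F OR T OR F).

Yes — exempt.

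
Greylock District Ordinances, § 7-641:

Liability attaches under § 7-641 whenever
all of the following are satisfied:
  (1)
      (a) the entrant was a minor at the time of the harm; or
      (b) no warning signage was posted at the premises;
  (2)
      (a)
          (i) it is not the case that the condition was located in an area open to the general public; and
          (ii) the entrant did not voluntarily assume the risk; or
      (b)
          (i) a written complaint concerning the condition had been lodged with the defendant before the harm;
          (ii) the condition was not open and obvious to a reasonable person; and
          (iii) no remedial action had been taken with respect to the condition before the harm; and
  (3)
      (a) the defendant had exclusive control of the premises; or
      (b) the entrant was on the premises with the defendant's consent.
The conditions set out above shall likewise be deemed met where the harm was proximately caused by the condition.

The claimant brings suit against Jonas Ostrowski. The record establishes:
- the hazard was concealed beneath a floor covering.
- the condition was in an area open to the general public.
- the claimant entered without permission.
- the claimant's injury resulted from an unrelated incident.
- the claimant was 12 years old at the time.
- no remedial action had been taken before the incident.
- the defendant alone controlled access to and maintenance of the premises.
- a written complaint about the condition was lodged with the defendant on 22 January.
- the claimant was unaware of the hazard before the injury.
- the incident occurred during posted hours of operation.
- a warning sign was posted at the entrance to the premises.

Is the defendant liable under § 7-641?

(a) entrant a minor — satisfied.
(b) no signage posted — fails.
(1): T OR F → true.
(i) not (public area) — not satisfied.
(ii) no assumed risk — holds.
(a): F AND T → false.
(i) complaint lodged — met.
(ii) not open/obvious — holds.
(iii) no remedial action — met.
So (b) is satisfied (T AND T AND T).
(2) = F OR T = true.
(a) exclusive control — satisfied.
(b) consent to enter — not met.
(3) = T OR F = true.
Overall = T AND T AND T = true.
Exception (proximate cause) — not satisfied.
Result: main true OR exception false → true.

Yes — liable.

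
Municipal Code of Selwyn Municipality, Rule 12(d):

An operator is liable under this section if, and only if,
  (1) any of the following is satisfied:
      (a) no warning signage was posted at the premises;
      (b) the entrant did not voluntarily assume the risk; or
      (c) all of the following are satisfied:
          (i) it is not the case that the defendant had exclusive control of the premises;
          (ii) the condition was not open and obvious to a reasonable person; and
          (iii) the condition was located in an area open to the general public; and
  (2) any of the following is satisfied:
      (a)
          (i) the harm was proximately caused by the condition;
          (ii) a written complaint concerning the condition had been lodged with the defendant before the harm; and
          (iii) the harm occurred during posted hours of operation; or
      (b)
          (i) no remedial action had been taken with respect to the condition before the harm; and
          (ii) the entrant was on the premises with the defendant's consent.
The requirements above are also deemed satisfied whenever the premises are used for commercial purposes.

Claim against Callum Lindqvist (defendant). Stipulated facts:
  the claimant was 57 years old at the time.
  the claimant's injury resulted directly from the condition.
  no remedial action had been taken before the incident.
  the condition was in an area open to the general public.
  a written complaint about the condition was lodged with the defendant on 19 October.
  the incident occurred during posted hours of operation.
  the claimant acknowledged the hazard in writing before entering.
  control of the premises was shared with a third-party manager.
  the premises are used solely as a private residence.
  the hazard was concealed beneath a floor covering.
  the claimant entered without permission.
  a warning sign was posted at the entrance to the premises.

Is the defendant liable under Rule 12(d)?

Yes — liable.

(a) no signage posted — not met.
(b) no assumed risk — not satisfied.
(i) not (exclusive control) — satisfied.
(ii) not open/obvious — met.
(iii) public area — holds.
So (c) is satisfied (T AND T AND T).
(1) = F OR F OR T = true.
(i) proximate cause — met.
(ii) complaint lodged — met.
(iii) during posted hours — satisfied.
(a) = T AND T AND T = true.
(i) no remedial action — holds.
(ii) consent to enter — not satisfied.
(b): T AND F → false.
So (2) is satisfied (T OR F).
Overall = T AND T = true.
Exception (commercial use) — not satisfied.
Result: main true OR exception false → true.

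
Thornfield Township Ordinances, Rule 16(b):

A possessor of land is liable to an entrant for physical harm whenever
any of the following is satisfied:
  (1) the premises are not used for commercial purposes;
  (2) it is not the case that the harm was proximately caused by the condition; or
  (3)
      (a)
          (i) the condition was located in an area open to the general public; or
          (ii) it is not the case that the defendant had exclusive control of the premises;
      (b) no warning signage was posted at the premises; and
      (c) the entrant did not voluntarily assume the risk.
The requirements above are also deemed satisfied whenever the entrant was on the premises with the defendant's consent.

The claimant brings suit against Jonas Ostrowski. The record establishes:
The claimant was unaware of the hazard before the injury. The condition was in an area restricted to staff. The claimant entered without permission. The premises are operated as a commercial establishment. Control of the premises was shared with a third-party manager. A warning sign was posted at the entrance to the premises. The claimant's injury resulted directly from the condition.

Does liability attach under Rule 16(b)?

No — not liable.

(1) not (commercial use) — not satisfied.
(2) not (proximate cause) — not satisfied.
(i) public area — fails.
(ii) not (exclusive control) — satisfied.
(a): F OR T → true.
(b) no signage posted — fails.
(c) no assumed risk — met.
(3): T AND F AND T → false.
So Overall is not satisfied (F OR F OR F).
Exception (consent to enter) — not satisfied.
Result: main false OR exception false → false.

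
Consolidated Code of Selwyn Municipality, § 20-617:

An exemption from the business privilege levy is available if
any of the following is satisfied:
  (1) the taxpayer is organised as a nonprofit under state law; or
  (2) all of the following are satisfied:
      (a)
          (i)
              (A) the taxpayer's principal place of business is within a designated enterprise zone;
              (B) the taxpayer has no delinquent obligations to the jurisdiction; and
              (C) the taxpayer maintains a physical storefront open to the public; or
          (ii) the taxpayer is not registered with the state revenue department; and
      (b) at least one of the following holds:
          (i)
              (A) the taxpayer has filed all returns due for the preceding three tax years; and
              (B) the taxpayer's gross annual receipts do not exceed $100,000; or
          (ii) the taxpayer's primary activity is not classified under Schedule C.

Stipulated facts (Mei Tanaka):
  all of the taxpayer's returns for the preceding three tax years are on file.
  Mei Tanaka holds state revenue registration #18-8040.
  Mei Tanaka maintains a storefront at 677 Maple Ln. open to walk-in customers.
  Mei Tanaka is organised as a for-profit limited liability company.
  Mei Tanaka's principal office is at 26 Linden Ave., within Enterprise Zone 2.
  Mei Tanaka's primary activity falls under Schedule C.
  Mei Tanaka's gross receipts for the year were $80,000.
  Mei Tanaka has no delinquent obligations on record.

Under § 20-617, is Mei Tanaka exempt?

(1) nonprofit — fails.
(A) in enterprise zone — met.
(B) no delinquency — holds.
(C) has storefront — met.
(i) = T AND T AND T = true.
(ii) not (state-registered) — fails.
(a) = T OR F = true.
(A) returns current — satisfied.
(B) receipts ≤ $100,000 — met.
(i): T AND T → true.
(ii) not (Schedule C activity) — not satisfied.
(b): T OR F → true.
(2) = T AND T = true.
Overall = F OR T = true.

Yes — exempt.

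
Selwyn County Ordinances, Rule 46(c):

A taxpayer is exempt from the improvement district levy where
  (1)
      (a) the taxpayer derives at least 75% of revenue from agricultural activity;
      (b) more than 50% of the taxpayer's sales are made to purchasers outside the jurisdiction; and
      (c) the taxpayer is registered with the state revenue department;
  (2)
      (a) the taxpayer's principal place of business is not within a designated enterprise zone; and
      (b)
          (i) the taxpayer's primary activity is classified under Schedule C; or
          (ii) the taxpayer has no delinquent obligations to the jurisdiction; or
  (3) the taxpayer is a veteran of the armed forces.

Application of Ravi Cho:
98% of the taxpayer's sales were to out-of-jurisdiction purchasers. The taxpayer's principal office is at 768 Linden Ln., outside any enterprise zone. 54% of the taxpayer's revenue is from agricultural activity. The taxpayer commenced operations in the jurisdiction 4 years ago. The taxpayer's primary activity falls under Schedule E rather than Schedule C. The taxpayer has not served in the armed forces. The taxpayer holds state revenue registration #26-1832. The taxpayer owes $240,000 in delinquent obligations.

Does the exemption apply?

(a) ≥75% agricultural — not satisfied.
(b) >50% out-of-jur. sales — satisfied.
(c) state-registered — holds.
(1) = F AND T AND T = false.
(a) not (in enterprise zone) — satisfied.
(i) Schedule C activity — fails.
(ii) no delinquency — not met.
(b): F OR F → false.
So (2) is not satisfied (T AND F).
(3) veteran — not satisfied.
Overall: F OR F OR F → false.

No — not exempt.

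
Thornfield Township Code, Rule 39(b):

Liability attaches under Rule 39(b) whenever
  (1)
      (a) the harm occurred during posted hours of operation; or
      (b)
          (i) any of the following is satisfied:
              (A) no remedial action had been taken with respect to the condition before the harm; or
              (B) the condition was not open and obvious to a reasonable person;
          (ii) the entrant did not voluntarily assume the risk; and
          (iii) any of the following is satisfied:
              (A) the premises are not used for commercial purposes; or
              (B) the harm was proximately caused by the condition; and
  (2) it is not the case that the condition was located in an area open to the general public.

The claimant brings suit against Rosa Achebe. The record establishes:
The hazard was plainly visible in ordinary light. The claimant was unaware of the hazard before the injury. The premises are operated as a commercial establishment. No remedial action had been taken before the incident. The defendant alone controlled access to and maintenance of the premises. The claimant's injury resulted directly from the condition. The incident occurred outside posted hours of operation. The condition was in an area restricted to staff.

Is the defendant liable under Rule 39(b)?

Yes — liable.

(a) during posted hours — not satisfied.
(A) no remedial action — holds.
(B) not open/obvious — not satisfied.
(i): T OR F → true.
(ii) no assumed risk — holds.
(A) not (commercial use) — not satisfied.
(B) proximate cause — satisfied.
So (iii) is satisfied (F OR T).
(b): T AND T AND T → true.
(1) = F OR T = true.
(2) not (public area) — holds.
Overall = T AND T = true.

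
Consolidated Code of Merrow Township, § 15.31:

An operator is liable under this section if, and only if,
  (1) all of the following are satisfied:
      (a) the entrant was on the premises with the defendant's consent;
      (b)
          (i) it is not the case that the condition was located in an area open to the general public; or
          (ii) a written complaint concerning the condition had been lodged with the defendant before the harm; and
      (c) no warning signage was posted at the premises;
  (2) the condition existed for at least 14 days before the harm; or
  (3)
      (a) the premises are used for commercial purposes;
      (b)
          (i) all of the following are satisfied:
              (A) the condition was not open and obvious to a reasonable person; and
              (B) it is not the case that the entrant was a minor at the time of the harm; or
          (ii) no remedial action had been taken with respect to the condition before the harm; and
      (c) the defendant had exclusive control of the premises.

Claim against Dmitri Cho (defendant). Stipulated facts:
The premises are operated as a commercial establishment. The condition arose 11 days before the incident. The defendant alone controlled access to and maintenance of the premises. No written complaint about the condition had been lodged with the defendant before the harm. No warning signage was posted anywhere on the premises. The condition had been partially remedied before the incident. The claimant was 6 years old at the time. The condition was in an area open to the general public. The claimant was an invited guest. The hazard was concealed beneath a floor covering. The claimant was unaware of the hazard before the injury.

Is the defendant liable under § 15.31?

(a) consent to enter — holds.
(i) not (public area) — not met.
(ii) complaint lodged — fails.
(b): F OR F → false.
(c) no signage posted — holds.
So (1) is not satisfied (T AND F AND T).
(2) condition ≥14 days old — not satisfied.
(a) commercial use — holds.
(A) not open/obvious — satisfied.
(B) not (entrant a minor) — fails.
So (i) is not satisfied (T AND F).
(ii) no remedial action — fails.
(b): F OR F → false.
(c) exclusive control — holds.
(3) = T AND F AND T = false.
Overall: F OR F OR F → false.

No — not liable.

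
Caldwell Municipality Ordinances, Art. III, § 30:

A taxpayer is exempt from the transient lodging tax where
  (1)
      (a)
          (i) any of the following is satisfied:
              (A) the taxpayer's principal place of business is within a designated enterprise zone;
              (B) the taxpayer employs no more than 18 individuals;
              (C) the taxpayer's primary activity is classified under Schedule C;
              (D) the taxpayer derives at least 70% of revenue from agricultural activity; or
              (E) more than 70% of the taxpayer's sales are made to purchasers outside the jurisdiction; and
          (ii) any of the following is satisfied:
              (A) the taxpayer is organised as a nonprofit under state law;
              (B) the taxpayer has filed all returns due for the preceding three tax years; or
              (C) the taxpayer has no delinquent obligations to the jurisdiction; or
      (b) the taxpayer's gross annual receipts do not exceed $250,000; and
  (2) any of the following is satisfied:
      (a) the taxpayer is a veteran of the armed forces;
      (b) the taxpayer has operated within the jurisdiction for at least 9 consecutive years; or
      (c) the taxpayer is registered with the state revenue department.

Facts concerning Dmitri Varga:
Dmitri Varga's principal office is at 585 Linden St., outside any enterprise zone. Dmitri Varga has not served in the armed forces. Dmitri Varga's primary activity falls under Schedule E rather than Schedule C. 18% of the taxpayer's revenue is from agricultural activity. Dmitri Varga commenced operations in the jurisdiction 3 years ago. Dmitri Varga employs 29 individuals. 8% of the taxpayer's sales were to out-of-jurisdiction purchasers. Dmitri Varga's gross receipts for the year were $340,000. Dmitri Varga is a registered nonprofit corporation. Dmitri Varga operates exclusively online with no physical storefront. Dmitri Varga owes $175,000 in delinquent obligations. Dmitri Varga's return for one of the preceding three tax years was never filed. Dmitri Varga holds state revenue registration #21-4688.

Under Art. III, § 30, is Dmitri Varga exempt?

No — not exempt.

(A) in enterprise zone — fails.
(B) ≤ 18 employees — fails.
(C) Schedule C activity — not met.
(D) ≥70% agricultural — not satisfied.
(E) >70% out-of-jur. sales — not satisfied.
So (i) is not satisfied (F OR F OR F OR F OR F).
(A) nonprofit — met.
(B) returns current — not met.
(C) no delinquency — fails.
(ii) = T OR F OR F = true.
So (a) is not satisfied (F AND T).
(b) receipts ≤ $250,000 — not satisfied.
(1): F OR F → false.
(a) veteran — not satisfied.
(b) ≥ 9 yrs in jurisdiction — fails.
(c) state-registered — met.
So (2) is satisfied (F OR F OR T).
Overall: F AND T → false.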